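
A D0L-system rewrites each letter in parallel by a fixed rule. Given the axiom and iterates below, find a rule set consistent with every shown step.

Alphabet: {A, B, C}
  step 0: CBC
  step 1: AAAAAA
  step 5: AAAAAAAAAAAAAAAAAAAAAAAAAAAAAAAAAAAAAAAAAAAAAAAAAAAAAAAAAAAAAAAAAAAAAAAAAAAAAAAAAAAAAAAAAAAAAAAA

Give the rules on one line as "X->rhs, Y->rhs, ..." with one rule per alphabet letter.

  step 0 ⇒ step 1: CBC ⇒ AA·AA·AA
    B ↦ AA
    C ↦ AA
    A ↦ CB  (constrained at step 1)

A->CB, B->AA, C->AA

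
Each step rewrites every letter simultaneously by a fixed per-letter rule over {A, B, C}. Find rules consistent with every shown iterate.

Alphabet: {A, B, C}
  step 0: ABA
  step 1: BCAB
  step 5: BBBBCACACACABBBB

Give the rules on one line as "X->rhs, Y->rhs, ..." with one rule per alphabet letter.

  step 0 ⇒ step 1: ABA ⇒ B·CA·B
    A ↦ B
    B ↦ CA
    C ↦ B  (constrained at step 1)

A->B, B->CA, C->B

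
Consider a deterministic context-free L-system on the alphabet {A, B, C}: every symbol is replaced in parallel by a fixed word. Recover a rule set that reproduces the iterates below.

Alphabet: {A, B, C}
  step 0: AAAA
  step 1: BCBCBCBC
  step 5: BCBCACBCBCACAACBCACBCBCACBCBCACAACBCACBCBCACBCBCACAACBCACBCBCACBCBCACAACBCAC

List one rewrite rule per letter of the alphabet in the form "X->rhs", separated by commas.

  step 0 ⇒ step 1: AAAA ⇒ BC·BC·BC·BC
    A ↦ BC
    B ↦ A  (constrained at step 1)
    C ↦ AC  (constrained at step 1)

A->BC, B->A, C->AC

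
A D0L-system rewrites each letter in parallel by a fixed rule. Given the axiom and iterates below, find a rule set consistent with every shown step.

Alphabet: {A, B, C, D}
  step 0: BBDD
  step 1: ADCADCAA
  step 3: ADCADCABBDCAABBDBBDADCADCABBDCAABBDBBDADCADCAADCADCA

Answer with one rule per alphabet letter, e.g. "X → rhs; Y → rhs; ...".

A->BBD, B->ADC, C->CAA, D->A

  step 0 ⇒ step 1: BBDD ⇒ ADC·ADC·A·A
    B ↦ ADC
    D ↦ A
    A ↦ BBD  (constrained at step 1)
    C ↦ CAA  (constrained at step 1)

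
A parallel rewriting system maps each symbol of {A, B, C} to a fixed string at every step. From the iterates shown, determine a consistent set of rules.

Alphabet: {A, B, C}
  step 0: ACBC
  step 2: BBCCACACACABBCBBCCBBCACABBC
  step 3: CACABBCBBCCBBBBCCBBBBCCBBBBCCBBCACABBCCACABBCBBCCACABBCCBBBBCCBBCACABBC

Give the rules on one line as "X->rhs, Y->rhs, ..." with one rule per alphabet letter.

A->CBB, B->CA, C->BBC

  step 2 ⇒ step 3: BBCCACACACABBCBBCCBBCACABBC ⇒ CA·CA·BBC·BBC·CBB·BBC·CBB·BBC·CBB·BBC·CBB·CA·CA·BBC·CA·CA·BBC·BBC·CA·CA·BBC·CBB·BBC·CBB·CA·CA·BBC
    A ↦ CBB
    B ↦ CA
    C ↦ BBC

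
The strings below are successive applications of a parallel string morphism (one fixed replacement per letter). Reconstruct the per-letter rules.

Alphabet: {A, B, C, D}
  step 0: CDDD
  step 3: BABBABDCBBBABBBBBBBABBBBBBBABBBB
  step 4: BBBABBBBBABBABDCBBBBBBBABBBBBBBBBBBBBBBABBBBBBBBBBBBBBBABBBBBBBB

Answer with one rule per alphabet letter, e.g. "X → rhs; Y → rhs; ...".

A->BA, B->BB, C->DC, D->AB

  step 3 ⇒ step 4: BABBABDCBBBABBBBBBBABBBBBBBABBBB ⇒ BB·BA·BB·BB·BA·BB·AB·DC·BB·BB·BB·BA·BB·BB·BB·BB·BB·BB·BB·BA·BB·BB·BB·BB·BB·BB·BB·BA·BB·BB·BB·BB
    A ↦ BA
    B ↦ BB
    C ↦ DC
    D ↦ AB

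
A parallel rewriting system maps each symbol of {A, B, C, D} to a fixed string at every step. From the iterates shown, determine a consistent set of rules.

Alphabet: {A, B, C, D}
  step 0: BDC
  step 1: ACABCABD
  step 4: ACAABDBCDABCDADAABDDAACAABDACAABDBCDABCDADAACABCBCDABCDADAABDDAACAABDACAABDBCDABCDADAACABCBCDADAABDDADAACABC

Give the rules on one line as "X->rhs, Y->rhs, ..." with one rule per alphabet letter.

  step 0 ⇒ step 1: BDC ⇒ ACA·BC·ABD
    B ↦ ACA
    C ↦ ABD
    D ↦ BC
    A ↦ DA  (constrained at step 1)

A->DA, B->ACA, C->ABD, D->BC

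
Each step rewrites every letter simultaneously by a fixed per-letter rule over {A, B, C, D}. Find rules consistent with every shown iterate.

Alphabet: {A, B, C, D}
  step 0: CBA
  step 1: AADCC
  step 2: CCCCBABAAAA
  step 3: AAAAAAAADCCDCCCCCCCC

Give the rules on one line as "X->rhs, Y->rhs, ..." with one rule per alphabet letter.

  step 2 ⇒ step 3: CCCCBABAAAA ⇒ AA·AA·AA·AA·D·CC·D·CC·CC·CC·CC
    A ↦ CC
    B ↦ D
    C ↦ AA
  step 1 ⇒ step 2: AADCC ⇒ CC·CC·BAB·AA·AA
    D ↦ BAB

A->CC, B->D, C->AA, D->BAB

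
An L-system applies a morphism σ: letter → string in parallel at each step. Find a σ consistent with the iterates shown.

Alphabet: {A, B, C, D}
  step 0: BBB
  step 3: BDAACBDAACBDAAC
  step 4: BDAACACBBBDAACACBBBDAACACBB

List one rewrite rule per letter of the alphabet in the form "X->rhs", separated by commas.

  step 3 ⇒ step 4: BDAACBDAACBDAAC ⇒ BD·A·AC·AC·BB·BD·A·AC·AC·BB·BD·A·AC·AC·BB
    A ↦ AC
    B ↦ BD
    C ↦ BB
    D ↦ A

A->AC, B->BD, C->BB, D->A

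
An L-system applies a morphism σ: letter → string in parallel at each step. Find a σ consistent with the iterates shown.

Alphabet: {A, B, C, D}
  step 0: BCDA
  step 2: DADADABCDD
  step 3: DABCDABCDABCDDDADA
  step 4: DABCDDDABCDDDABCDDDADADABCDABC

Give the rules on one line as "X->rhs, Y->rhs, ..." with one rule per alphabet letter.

  step 3 ⇒ step 4: DABCDABCDABCDDDADA ⇒ DA·BC·D·D·DA·BC·D·D·DA·BC·D·D·DA·DA·DA·BC·DA·BC
    A ↦ BC
    B ↦ D
    C ↦ D
    D ↦ DA

A->BC, B->D, C->D, D->DA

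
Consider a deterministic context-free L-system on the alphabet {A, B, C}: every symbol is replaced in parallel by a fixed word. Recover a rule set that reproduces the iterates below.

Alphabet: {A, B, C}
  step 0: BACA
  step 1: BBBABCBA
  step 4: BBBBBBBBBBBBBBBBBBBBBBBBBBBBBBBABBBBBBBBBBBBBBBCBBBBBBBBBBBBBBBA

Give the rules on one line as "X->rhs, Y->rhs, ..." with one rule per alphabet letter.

A->BA, B->BB, C->BC

  step 0 ⇒ step 1: BACA ⇒ BB·BA·BC·BA
    A ↦ BA
    B ↦ BB
    C ↦ BC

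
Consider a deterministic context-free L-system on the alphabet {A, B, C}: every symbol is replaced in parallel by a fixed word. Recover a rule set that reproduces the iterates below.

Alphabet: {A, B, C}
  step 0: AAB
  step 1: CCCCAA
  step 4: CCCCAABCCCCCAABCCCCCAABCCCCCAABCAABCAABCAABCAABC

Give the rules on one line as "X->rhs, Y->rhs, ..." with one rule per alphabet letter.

A->CC, B->AA, C->BC

  step 0 ⇒ step 1: AAB ⇒ CC·CC·AA
    A ↦ CC
    B ↦ AA
    C ↦ BC  (constrained at step 1)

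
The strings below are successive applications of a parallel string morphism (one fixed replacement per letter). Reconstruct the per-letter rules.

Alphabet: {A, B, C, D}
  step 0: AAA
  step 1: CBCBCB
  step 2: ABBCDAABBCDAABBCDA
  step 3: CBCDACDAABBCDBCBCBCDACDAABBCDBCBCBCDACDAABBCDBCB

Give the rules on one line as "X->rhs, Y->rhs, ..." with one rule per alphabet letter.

A->CB, B->CDA, C->ABB, D->CDB

  step 2 ⇒ step 3: ABBCDAABBCDAABBCDA ⇒ CB·CDA·CDA·ABB·CDB·CB·CB·CDA·CDA·ABB·CDB·CB·CB·CDA·CDA·ABB·CDB·CB
    A ↦ CB
    B ↦ CDA
    C ↦ ABB
    D ↦ CDB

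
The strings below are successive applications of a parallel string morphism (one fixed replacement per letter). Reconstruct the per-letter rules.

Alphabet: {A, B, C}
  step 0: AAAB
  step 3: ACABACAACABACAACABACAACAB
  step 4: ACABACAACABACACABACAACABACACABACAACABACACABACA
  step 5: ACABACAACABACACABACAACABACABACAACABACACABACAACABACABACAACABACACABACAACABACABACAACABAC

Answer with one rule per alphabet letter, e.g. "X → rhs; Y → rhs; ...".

A->AC, B->A, C->AB

  step 4 ⇒ step 5: ACABACAACABACACABACAACABACACABACAACABACACABACA ⇒ AC·AB·AC·A·AC·AB·AC·AC·AB·AC·A·AC·AB·AC·AB·AC·A·AC·AB·AC·AC·AB·AC·A·AC·AB·AC·AB·AC·A·AC·AB·AC·AC·AB·AC·A·AC·AB·AC·AB·AC·A·AC·AB·AC
    A ↦ AC
    B ↦ A
    C ↦ AB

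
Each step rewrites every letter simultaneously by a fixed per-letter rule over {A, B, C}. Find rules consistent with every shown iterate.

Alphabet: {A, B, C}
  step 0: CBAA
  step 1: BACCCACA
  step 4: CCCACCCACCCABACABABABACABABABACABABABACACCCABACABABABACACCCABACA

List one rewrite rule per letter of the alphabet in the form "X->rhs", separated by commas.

A->CA, B->CC, C->BA

  step 0 ⇒ step 1: CBAA ⇒ BA·CC·CA·CA
    A ↦ CA
    B ↦ CC
    C ↦ BA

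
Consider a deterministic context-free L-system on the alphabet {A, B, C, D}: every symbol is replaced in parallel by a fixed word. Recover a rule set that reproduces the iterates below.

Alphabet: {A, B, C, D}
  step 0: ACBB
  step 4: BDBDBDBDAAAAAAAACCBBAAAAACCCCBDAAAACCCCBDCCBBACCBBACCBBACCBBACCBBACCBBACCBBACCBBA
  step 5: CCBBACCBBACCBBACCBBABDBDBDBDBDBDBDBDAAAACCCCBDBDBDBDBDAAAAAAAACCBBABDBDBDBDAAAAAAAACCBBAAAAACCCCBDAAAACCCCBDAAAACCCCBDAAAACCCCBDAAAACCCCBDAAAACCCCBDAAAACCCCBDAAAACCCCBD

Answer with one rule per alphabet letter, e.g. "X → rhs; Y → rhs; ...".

A->BD, B->CC, C->AA, D->BBA

  step 4 ⇒ step 5: BDBDBDBDAAAAAAAACCBBAAAAACCCCBDAAAACCCCBDCCBBACCBBACCBBACCBBACCBBACCBBACCBBACCBBA ⇒ CC·BBA·CC·BBA·CC·BBA·CC·BBA·BD·BD·BD·BD·BD·BD·BD·BD·AA·AA·CC·CC·BD·BD·BD·BD·BD·AA·AA·AA·AA·CC·BBA·BD·BD·BD·BD·AA·AA·AA·AA·CC·BBA·AA·AA·CC·CC·BD·AA·AA·CC·CC·BD·AA·AA·CC·CC·BD·AA·AA·CC·CC·BD·AA·AA·CC·CC·BD·AA·AA·CC·CC·BD·AA·AA·CC·CC·BD·AA·AA·CC·CC·BD
    A ↦ BD
    B ↦ CC
    C ↦ AA
    D ↦ BBA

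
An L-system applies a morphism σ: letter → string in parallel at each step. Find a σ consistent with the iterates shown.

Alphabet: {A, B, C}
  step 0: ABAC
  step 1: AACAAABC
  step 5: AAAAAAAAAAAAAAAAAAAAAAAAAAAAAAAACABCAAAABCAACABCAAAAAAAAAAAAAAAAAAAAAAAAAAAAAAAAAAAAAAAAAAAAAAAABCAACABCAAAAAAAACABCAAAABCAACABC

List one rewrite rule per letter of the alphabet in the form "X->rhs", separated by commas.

A->AA, B->CA, C->BC

  step 0 ⇒ step 1: ABAC ⇒ AA·CA·AA·BC
    A ↦ AA
    B ↦ CA
    C ↦ BC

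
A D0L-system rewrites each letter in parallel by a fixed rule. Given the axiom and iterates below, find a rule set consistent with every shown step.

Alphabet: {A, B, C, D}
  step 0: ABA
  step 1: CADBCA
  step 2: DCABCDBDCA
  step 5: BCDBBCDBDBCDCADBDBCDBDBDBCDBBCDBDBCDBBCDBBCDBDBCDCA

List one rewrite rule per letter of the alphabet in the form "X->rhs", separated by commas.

  step 1 ⇒ step 2: CADBCA ⇒ D·CA·BC·DB·D·CA
    A ↦ CA
    B ↦ DB
    C ↦ D
    D ↦ BC

A->CA, B->DB, C->D, D->BC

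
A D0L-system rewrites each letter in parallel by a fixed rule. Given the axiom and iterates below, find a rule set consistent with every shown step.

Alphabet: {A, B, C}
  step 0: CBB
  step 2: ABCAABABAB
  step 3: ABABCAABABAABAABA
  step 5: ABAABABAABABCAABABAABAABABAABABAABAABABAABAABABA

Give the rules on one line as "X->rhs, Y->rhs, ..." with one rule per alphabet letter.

  step 2 ⇒ step 3: ABCAABABAB ⇒ AB·A·BCA·AB·AB·A·AB·A·AB·A
    A ↦ AB
    B ↦ A
    C ↦ BCA

A->AB, B->A, C->BCA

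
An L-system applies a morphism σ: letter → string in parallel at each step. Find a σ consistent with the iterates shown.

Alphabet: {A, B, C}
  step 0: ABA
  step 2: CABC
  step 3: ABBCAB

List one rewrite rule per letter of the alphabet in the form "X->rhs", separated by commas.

  step 2 ⇒ step 3: CABC ⇒ AB·B·C·AB
    A ↦ B
    B ↦ C
    C ↦ AB

A->B, B->C, C->AB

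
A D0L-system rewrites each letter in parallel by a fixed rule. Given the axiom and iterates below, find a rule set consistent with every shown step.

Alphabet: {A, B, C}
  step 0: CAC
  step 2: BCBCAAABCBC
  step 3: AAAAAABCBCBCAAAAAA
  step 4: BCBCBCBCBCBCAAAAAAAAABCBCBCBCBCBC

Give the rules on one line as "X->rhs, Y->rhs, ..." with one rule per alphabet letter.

  step 3 ⇒ step 4: AAAAAABCBCBCAAAAAA ⇒ BC·BC·BC·BC·BC·BC·A·AA·A·AA·A·AA·BC·BC·BC·BC·BC·BC
    A ↦ BC
    B ↦ A
    C ↦ AA

A->BC, B->A, C->AA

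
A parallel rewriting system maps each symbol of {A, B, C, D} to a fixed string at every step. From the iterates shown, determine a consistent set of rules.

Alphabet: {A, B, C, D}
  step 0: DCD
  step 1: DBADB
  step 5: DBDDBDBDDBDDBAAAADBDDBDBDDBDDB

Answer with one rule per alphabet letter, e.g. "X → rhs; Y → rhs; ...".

A->CC, B->D, C->A, D->DB

  step 0 ⇒ step 1: DCD ⇒ DB·A·DB
    C ↦ A
    D ↦ DB
    A ↦ CC  (constrained at step 1)
    B ↦ D  (constrained at step 1)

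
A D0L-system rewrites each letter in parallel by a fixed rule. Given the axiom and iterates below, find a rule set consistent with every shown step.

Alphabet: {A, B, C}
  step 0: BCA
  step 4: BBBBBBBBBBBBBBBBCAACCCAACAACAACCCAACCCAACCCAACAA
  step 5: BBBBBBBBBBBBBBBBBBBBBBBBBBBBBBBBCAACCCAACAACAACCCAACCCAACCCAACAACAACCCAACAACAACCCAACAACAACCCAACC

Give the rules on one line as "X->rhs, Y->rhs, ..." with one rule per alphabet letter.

A->C, B->BB, C->CAA

  step 4 ⇒ step 5: BBBBBBBBBBBBBBBBCAACCCAACAACAACCCAACCCAACCCAACAA ⇒ BB·BB·BB·BB·BB·BB·BB·BB·BB·BB·BB·BB·BB·BB·BB·BB·CAA·C·C·CAA·CAA·CAA·C·C·CAA·C·C·CAA·C·C·CAA·CAA·CAA·C·C·CAA·CAA·CAA·C·C·CAA·CAA·CAA·C·C·CAA·C·C
    A ↦ C
    B ↦ BB
    C ↦ CAA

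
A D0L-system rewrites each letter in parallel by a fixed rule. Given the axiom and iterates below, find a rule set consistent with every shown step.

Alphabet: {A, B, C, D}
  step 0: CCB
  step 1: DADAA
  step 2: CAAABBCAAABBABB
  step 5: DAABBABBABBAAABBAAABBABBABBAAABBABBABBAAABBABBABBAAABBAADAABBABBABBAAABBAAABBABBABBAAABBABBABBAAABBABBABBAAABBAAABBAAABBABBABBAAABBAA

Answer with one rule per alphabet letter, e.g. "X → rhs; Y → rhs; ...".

A->ABB, B->A, C->DA, D->CAA

  step 1 ⇒ step 2: DADAA ⇒ CAA·ABB·CAA·ABB·ABB
    A ↦ ABB
    D ↦ CAA
  step 0 ⇒ step 1: CCB ⇒ DA·DA·A
    B ↦ A
  step 0 ⇒ step 1: CCB ⇒ DA·DA·A
    C ↦ DA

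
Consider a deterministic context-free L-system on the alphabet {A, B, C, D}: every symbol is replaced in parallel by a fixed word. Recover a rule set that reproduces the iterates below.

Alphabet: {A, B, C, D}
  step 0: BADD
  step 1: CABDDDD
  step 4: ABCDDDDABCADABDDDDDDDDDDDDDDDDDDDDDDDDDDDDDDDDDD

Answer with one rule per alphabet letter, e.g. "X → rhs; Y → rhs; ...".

  step 0 ⇒ step 1: BADD ⇒ C·AB·DD·DD
    A ↦ AB
    B ↦ C
    D ↦ DD
    C ↦ AD  (constrained at step 1)

A->AB, B->C, C->AD, D->DD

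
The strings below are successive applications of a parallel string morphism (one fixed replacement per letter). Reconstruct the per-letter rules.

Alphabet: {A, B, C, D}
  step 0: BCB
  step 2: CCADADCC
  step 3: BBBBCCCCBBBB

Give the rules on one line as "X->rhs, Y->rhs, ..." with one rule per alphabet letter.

A->C, B->AD, C->BB, D->C

  step 2 ⇒ step 3: CCADADCC ⇒ BB·BB·C·C·C·C·BB·BB
    A ↦ C
    C ↦ BB
    D ↦ C
    B ↦ AD  (constrained at step 0)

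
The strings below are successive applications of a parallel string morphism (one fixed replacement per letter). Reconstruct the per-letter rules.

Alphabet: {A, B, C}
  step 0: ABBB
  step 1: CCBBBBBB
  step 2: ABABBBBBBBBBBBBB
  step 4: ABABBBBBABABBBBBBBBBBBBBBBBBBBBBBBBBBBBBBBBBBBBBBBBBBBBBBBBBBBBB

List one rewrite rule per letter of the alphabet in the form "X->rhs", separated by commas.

A->CC, B->BB, C->AB

  step 1 ⇒ step 2: CCBBBBBB ⇒ AB·AB·BB·BB·BB·BB·BB·BB
    B ↦ BB
    C ↦ AB
  step 0 ⇒ step 1: ABBB ⇒ CC·BB·BB·BB
    A ↦ CC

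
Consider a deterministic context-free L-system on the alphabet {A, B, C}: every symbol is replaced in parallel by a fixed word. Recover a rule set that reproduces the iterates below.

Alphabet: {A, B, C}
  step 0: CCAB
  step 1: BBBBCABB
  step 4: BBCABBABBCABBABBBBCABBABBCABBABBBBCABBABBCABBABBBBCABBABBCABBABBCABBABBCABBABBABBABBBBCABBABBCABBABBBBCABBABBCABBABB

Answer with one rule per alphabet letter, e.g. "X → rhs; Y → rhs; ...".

  step 0 ⇒ step 1: CCAB ⇒ BB·BB·C·ABB
    A ↦ C
    B ↦ ABB
    C ↦ BB

A->C, B->ABB, C->BB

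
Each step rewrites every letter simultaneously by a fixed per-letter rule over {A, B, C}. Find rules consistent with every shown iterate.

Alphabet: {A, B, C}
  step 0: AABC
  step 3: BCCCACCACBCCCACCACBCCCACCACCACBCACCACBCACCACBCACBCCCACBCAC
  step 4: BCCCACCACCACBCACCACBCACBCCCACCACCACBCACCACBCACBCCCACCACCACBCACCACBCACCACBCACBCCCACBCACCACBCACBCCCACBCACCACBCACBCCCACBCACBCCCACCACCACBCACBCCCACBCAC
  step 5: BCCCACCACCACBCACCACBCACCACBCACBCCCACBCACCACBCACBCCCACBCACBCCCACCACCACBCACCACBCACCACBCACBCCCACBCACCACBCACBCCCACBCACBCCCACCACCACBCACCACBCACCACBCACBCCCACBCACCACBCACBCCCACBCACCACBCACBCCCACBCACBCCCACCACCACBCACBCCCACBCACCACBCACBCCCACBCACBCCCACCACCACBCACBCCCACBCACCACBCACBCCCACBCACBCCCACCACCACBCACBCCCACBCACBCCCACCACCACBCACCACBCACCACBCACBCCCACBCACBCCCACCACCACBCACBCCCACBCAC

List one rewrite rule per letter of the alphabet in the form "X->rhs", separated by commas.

  step 4 ⇒ step 5: BCCCACCACCACBCACCACBCACBCCCACCACCACBCACCACBCACBCCCACCACCACBCACCACBCACCACBCACBCCCACBCACCACBCACBCCCACBCACCACBCACBCCCACBCACBCCCACCACCACBCACBCCCACBCAC ⇒ BCC·CAC·CAC·CAC·B·CAC·CAC·B·CAC·CAC·B·CAC·BCC·CAC·B·CAC·CAC·B·CAC·BCC·CAC·B·CAC·BCC·CAC·CAC·CAC·B·CAC·CAC·B·CAC·CAC·B·CAC·BCC·CAC·B·CAC·CAC·B·CAC·BCC·CAC·B·CAC·BCC·CAC·CAC·CAC·B·CAC·CAC·B·CAC·CAC·B·CAC·BCC·CAC·B·CAC·CAC·B·CAC·BCC·CAC·B·CAC·CAC·B·CAC·BCC·CAC·B·CAC·BCC·CAC·CAC·CAC·B·CAC·BCC·CAC·B·CAC·CAC·B·CAC·BCC·CAC·B·CAC·BCC·CAC·CAC·CAC·B·CAC·BCC·CAC·B·CAC·CAC·B·CAC·BCC·CAC·B·CAC·BCC·CAC·CAC·CAC·B·CAC·BCC·CAC·B·CAC·BCC·CAC·CAC·CAC·B·CAC·CAC·B·CAC·CAC·B·CAC·BCC·CAC·B·CAC·BCC·CAC·CAC·CAC·B·CAC·BCC·CAC·B·CAC
    A ↦ B
    B ↦ BCC
    C ↦ CAC

A->B, B->BCC, C->CAC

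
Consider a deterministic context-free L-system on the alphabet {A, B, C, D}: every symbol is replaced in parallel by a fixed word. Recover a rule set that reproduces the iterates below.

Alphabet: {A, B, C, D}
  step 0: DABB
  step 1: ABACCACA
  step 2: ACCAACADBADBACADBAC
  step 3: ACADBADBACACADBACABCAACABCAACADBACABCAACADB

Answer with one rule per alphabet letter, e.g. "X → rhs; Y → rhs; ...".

  step 2 ⇒ step 3: ACCAACADBADBACADBAC ⇒ AC·ADB·ADB·AC·AC·ADB·AC·AB·CA·AC·AB·CA·AC·ADB·AC·AB·CA·AC·ADB
    A ↦ AC
    B ↦ CA
    C ↦ ADB
    D ↦ AB

A->AC, B->CA, C->ADB, D->AB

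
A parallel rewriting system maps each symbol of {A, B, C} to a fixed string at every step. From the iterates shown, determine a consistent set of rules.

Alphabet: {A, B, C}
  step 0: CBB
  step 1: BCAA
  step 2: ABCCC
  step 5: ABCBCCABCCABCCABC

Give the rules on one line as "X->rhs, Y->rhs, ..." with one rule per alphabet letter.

  step 1 ⇒ step 2: BCAA ⇒ A·BC·C·C
    A ↦ C
    B ↦ A
    C ↦ BC

A->C, B->A, C->BC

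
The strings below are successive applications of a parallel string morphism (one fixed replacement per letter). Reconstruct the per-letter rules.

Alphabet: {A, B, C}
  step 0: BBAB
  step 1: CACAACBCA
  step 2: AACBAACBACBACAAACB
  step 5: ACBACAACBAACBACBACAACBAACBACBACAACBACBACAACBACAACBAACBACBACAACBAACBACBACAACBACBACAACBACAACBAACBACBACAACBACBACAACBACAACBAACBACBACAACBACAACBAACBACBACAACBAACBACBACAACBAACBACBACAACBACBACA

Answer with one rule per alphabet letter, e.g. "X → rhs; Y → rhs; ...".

A->ACB, B->CA, C->A

  step 1 ⇒ step 2: CACAACBCA ⇒ A·ACB·A·ACB·ACB·A·CA·A·ACB
    A ↦ ACB
    B ↦ CA
    C ↦ A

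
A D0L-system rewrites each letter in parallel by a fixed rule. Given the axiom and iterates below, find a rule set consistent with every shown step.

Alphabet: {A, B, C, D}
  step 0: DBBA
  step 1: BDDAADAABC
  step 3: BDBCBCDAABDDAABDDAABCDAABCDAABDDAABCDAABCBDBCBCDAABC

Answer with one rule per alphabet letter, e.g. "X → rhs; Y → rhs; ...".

  step 0 ⇒ step 1: DBBA ⇒ BD·DAA·DAA·BC
    A ↦ BC
    B ↦ DAA
    D ↦ BD
    C ↦ BC  (constrained at step 1)

A->BC, B->DAA, C->BC, D->BD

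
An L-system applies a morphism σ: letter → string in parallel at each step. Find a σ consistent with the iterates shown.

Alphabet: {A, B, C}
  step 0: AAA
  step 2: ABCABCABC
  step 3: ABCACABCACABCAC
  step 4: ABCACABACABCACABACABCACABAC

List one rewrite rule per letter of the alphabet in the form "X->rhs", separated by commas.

A->AB, B->C, C->AC

  step 3 ⇒ step 4: ABCACABCACABCAC ⇒ AB·C·AC·AB·AC·AB·C·AC·AB·AC·AB·C·AC·AB·AC
    A ↦ AB
    B ↦ C
    C ↦ AC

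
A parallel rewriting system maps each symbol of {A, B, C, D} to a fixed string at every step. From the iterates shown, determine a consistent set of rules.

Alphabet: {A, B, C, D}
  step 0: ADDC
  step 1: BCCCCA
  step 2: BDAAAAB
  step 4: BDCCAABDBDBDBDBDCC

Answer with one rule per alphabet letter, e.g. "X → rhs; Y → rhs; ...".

  step 1 ⇒ step 2: BCCCCA ⇒ BD·A·A·A·A·B
    A ↦ B
    B ↦ BD
    C ↦ A
  step 0 ⇒ step 1: ADDC ⇒ B·CC·CC·A
    D ↦ CC

A->B, B->BD, C->A, D->CC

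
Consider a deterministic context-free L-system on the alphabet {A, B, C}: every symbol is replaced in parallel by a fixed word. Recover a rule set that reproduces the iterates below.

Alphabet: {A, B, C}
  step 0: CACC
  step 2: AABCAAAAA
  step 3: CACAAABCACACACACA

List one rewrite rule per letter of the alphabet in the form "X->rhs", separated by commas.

A->CA, B->AA, C->B

  step 2 ⇒ step 3: AABCAAAAA ⇒ CA·CA·AA·B·CA·CA·CA·CA·CA
    A ↦ CA
    B ↦ AA
    C ↦ B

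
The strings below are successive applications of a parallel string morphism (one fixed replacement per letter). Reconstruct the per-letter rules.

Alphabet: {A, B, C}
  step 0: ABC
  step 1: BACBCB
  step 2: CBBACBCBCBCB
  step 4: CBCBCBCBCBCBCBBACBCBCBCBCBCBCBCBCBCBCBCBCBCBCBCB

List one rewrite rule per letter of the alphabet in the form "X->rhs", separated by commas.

A->BA, B->CB, C->CB

  step 1 ⇒ step 2: BACBCB ⇒ CB·BA·CB·CB·CB·CB
    A ↦ BA
    B ↦ CB
    C ↦ CB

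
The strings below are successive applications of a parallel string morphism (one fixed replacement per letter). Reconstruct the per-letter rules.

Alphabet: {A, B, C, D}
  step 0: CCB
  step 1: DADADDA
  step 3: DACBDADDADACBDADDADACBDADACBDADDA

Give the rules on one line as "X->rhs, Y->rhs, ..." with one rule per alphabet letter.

  step 0 ⇒ step 1: CCB ⇒ DA·DA·DDA
    B ↦ DDA
    C ↦ DA
    A ↦ B  (constrained at step 1)
    D ↦ DAC  (constrained at step 1)

A->B, B->DDA, C->DA, D->DAC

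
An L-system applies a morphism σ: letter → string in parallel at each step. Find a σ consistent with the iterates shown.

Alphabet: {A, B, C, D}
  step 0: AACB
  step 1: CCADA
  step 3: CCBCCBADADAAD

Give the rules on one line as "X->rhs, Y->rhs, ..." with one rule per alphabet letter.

A->C, B->A, C->AD, D->CB

  step 0 ⇒ step 1: AACB ⇒ C·C·AD·A
    A ↦ C
    B ↦ A
    C ↦ AD
    D ↦ CB  (constrained at step 1)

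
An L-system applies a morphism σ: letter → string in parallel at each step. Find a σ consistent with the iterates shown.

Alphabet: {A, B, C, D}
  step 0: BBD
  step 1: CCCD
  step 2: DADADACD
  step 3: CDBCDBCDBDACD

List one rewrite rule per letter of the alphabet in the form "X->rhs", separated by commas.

A->B, B->C, C->DA, D->CD

  step 2 ⇒ step 3: DADADACD ⇒ CD·B·CD·B·CD·B·DA·CD
    A ↦ B
    C ↦ DA
    D ↦ CD
  step 0 ⇒ step 1: BBD ⇒ C·C·CD
    B ↦ C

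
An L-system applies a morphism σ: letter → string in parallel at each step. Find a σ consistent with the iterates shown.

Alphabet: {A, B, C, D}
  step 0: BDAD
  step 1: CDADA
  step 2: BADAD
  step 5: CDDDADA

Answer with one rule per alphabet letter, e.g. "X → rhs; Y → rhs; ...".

A->D, B->CD, C->B, D->A

  step 1 ⇒ step 2: CDADA ⇒ B·A·D·A·D
    A ↦ D
    C ↦ B
    D ↦ A
  step 0 ⇒ step 1: BDAD ⇒ CD·A·D·A
    B ↦ CD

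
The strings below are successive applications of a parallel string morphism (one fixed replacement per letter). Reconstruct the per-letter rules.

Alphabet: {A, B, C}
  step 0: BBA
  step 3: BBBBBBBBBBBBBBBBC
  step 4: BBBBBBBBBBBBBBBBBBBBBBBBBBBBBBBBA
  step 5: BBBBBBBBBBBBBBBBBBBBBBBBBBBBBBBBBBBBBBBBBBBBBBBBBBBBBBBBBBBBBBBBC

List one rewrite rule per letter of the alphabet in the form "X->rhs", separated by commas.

  step 4 ⇒ step 5: BBBBBBBBBBBBBBBBBBBBBBBBBBBBBBBBA ⇒ BB·BB·BB·BB·BB·BB·BB·BB·BB·BB·BB·BB·BB·BB·BB·BB·BB·BB·BB·BB·BB·BB·BB·BB·BB·BB·BB·BB·BB·BB·BB·BB·C
    A ↦ C
    B ↦ BB
  step 3 ⇒ step 4: BBBBBBBBBBBBBBBBC ⇒ BB·BB·BB·BB·BB·BB·BB·BB·BB·BB·BB·BB·BB·BB·BB·BB·A
    C ↦ A

A->C, B->BB, C->A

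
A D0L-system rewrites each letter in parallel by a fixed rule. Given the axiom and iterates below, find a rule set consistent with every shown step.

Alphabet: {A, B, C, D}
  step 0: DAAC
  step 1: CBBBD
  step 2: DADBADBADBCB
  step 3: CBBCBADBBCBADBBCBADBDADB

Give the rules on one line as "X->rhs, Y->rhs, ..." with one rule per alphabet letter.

A->B, B->ADB, C->D, D->CB

  step 2 ⇒ step 3: DADBADBADBCB ⇒ CB·B·CB·ADB·B·CB·ADB·B·CB·ADB·D·ADB
    A ↦ B
    B ↦ ADB
    C ↦ D
    D ↦ CB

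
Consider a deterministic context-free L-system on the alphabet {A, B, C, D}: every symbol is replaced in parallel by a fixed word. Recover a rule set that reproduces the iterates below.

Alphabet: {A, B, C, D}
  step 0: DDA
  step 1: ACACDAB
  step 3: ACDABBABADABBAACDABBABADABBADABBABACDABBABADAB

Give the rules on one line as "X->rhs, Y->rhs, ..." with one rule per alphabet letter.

  step 0 ⇒ step 1: DDA ⇒ AC·AC·DAB
    A ↦ DAB
    D ↦ AC
    B ↦ BA  (constrained at step 1)
    C ↦ BAB  (constrained at step 1)

A->DAB, B->BA, C->BAB, D->AC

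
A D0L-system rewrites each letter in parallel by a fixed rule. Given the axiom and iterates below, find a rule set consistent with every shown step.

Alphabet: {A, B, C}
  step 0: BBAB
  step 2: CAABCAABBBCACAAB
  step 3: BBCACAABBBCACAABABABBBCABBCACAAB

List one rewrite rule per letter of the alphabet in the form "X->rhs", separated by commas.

A->CA, B->AB, C->BB

  step 2 ⇒ step 3: CAABCAABBBCACAAB ⇒ BB·CA·CA·AB·BB·CA·CA·AB·AB·AB·BB·CA·BB·CA·CA·AB
    A ↦ CA
    B ↦ AB
    C ↦ BB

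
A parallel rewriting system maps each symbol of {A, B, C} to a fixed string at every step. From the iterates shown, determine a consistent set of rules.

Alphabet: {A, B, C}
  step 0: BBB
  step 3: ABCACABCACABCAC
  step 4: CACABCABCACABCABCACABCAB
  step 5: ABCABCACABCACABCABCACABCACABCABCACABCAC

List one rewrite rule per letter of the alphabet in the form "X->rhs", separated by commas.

  step 4 ⇒ step 5: CACABCABCACABCABCACABCAB ⇒ AB·C·AB·C·AC·AB·C·AC·AB·C·AB·C·AC·AB·C·AC·AB·C·AB·C·AC·AB·C·AC
    A ↦ C
    B ↦ AC
    C ↦ AB

A->C, B->AC, C->AB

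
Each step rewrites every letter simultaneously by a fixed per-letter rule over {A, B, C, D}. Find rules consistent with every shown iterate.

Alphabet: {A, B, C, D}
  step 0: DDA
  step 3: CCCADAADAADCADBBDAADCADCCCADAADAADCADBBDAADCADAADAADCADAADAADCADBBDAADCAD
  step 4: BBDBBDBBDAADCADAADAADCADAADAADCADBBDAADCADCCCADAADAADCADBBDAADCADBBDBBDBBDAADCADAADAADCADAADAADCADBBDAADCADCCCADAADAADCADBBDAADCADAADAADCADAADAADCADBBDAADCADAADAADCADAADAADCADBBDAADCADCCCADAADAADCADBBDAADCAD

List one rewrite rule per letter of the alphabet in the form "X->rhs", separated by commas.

  step 3 ⇒ step 4: CCCADAADAADCADBBDAADCADCCCADAADAADCADBBDAADCADAADAADCADAADAADCADBBDAADCAD ⇒ BBD·BBD·BBD·AAD·CAD·AAD·AAD·CAD·AAD·AAD·CAD·BBD·AAD·CAD·C·C·CAD·AAD·AAD·CAD·BBD·AAD·CAD·BBD·BBD·BBD·AAD·CAD·AAD·AAD·CAD·AAD·AAD·CAD·BBD·AAD·CAD·C·C·CAD·AAD·AAD·CAD·BBD·AAD·CAD·AAD·AAD·CAD·AAD·AAD·CAD·BBD·AAD·CAD·AAD·AAD·CAD·AAD·AAD·CAD·BBD·AAD·CAD·C·C·CAD·AAD·AAD·CAD·BBD·AAD·CAD
    A ↦ AAD
    B ↦ C
    C ↦ BBD
    D ↦ CAD

A->AAD, B->C, C->BBD, D->CAD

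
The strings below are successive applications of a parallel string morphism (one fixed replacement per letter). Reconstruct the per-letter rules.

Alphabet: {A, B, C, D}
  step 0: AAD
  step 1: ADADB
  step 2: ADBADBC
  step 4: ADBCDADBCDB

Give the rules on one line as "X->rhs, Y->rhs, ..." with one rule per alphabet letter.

  step 1 ⇒ step 2: ADADB ⇒ AD·B·AD·B·C
    A ↦ AD
    B ↦ C
    D ↦ B
    C ↦ D  (constrained at step 2)

A->AD, B->C, C->D, D->B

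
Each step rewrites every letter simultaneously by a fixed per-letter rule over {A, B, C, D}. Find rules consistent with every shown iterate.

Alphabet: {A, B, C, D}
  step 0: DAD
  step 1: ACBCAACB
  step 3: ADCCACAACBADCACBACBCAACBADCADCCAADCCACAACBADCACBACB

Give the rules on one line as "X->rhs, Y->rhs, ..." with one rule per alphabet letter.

A->CA, B->DD, C->ADC, D->ACB

  step 0 ⇒ step 1: DAD ⇒ ACB·CA·ACB
    A ↦ CA
    D ↦ ACB
    B ↦ DD  (constrained at step 1)
    C ↦ ADC  (constrained at step 1)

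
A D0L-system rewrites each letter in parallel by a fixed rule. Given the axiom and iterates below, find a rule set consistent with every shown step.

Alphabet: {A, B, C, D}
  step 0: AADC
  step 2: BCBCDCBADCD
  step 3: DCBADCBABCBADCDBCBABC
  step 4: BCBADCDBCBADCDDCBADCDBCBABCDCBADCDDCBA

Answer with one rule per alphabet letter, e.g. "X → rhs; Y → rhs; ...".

  step 3 ⇒ step 4: DCBADCBABCBADCDBCBABC ⇒ BC·BA·DC·D·BC·BA·DC·D·DC·BA·DC·D·BC·BA·BC·DC·BA·DC·D·DC·BA
    A ↦ D
    B ↦ DC
    C ↦ BA
    D ↦ BC

A->D, B->DC, C->BA, D->BC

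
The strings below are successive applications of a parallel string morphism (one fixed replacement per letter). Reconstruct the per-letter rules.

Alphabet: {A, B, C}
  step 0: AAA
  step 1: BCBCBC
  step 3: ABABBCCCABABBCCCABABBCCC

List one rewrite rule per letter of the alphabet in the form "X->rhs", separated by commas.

A->BC, B->CC, C->AB

  step 0 ⇒ step 1: AAA ⇒ BC·BC·BC
    A ↦ BC
    B ↦ CC  (constrained at step 1)
    C ↦ AB  (constrained at step 1)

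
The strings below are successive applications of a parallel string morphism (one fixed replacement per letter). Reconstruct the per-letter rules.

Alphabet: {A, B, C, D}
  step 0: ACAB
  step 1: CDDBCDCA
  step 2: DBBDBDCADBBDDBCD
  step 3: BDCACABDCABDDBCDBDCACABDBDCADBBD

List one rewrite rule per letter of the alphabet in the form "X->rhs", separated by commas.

  step 2 ⇒ step 3: DBBDBDCADBBDDBCD ⇒ BD·CA·CA·BD·CA·BD·DB·CD·BD·CA·CA·BD·BD·CA·DB·BD
    A ↦ CD
    B ↦ CA
    C ↦ DB
    D ↦ BD

A->CD, B->CA, C->DB, D->BD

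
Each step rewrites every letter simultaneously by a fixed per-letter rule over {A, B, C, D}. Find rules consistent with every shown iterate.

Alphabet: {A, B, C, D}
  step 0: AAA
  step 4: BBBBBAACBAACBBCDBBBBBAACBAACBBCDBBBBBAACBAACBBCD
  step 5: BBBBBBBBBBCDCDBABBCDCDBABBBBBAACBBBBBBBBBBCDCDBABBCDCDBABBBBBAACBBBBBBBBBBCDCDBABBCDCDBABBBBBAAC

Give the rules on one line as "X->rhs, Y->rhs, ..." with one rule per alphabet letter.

  step 4 ⇒ step 5: BBBBBAACBAACBBCDBBBBBAACBAACBBCDBBBBBAACBAACBBCD ⇒ BB·BB·BB·BB·BB·CD·CD·BA·BB·CD·CD·BA·BB·BB·BA·AC·BB·BB·BB·BB·BB·CD·CD·BA·BB·CD·CD·BA·BB·BB·BA·AC·BB·BB·BB·BB·BB·CD·CD·BA·BB·CD·CD·BA·BB·BB·BA·AC
    A ↦ CD
    B ↦ BB
    C ↦ BA
    D ↦ AC

A->CD, B->BB, C->BA, D->AC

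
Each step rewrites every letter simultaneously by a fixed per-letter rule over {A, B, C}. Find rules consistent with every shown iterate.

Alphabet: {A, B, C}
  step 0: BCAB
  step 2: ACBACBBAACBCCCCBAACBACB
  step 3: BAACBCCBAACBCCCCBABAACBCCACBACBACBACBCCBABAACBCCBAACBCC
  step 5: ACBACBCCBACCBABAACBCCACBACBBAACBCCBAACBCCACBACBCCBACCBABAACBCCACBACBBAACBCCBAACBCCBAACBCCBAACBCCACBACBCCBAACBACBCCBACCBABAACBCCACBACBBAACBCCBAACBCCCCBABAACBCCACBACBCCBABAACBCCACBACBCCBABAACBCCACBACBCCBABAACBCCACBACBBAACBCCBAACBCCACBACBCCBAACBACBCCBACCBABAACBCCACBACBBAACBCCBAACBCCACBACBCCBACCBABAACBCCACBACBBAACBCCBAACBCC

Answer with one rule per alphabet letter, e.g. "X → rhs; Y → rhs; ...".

  step 2 ⇒ step 3: ACBACBBAACBCCCCBAACBACB ⇒ BA·ACB·CC·BA·ACB·CC·CC·BA·BA·ACB·CC·ACB·ACB·ACB·ACB·CC·BA·BA·ACB·CC·BA·ACB·CC
    A ↦ BA
    B ↦ CC
    C ↦ ACB

A->BA, B->CC, C->ACB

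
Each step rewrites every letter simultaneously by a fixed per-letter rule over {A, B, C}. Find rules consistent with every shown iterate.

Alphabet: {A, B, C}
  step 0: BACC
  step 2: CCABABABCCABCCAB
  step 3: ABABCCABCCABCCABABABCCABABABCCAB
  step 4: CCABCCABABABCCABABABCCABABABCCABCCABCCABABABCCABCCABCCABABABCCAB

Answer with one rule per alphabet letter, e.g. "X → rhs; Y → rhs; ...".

A->CC, B->AB, C->AB

  step 3 ⇒ step 4: ABABCCABCCABCCABABABCCABABABCCAB ⇒ CC·AB·CC·AB·AB·AB·CC·AB·AB·AB·CC·AB·AB·AB·CC·AB·CC·AB·CC·AB·AB·AB·CC·AB·CC·AB·CC·AB·AB·AB·CC·AB
    A ↦ CC
    B ↦ AB
    C ↦ AB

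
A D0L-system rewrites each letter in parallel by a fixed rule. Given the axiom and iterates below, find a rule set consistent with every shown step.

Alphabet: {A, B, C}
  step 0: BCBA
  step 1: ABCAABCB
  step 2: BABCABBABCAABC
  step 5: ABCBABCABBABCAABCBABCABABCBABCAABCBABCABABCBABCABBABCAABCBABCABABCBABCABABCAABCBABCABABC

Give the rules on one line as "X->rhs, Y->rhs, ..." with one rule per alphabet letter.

  step 1 ⇒ step 2: ABCAABCB ⇒ B·ABC·A·B·B·ABC·A·ABC
    A ↦ B
    B ↦ ABC
    C ↦ A

A->B, B->ABC, C->A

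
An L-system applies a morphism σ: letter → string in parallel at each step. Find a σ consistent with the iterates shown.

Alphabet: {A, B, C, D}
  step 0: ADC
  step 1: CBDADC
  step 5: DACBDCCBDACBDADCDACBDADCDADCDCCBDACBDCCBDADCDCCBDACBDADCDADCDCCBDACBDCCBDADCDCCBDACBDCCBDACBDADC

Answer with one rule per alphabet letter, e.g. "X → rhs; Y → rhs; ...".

  step 0 ⇒ step 1: ADC ⇒ CB·DA·DC
    A ↦ CB
    C ↦ DC
    D ↦ DA
    B ↦ CB  (constrained at step 1)

A->CB, B->CB, C->DC, D->DA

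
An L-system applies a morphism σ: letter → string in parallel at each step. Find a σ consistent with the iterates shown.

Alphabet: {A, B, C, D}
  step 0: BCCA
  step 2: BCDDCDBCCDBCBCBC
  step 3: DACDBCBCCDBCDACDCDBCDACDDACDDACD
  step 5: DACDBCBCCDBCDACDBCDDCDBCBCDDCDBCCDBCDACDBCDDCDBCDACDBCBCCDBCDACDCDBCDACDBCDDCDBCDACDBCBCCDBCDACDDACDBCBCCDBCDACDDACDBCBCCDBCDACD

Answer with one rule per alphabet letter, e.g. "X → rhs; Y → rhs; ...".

  step 2 ⇒ step 3: BCDDCDBCCDBCBCBC ⇒ DA·CD·BC·BC·CD·BC·DA·CD·CD·BC·DA·CD·DA·CD·DA·CD
    B ↦ DA
    C ↦ CD
    D ↦ BC
    A ↦ DD  (constrained at step 0)

A->DD, B->DA, C->CD, D->BC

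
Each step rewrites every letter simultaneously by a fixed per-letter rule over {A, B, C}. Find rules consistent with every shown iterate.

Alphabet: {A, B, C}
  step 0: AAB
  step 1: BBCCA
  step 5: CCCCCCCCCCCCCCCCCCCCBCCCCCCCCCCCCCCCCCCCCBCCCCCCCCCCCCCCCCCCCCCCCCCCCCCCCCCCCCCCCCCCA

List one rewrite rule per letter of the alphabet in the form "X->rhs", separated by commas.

  step 0 ⇒ step 1: AAB ⇒ B·B·CCA
    A ↦ B
    B ↦ CCA
    C ↦ CC  (constrained at step 1)

A->B, B->CCA, C->CC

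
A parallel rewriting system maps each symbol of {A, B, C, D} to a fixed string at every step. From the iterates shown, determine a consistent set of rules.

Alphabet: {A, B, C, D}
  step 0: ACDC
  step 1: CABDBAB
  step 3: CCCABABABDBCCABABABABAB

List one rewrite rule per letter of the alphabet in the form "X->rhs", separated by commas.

A->C, B->CC, C->AB, D->DB

  step 0 ⇒ step 1: ACDC ⇒ C·AB·DB·AB
    A ↦ C
    C ↦ AB
    D ↦ DB
    B ↦ CC  (constrained at step 1)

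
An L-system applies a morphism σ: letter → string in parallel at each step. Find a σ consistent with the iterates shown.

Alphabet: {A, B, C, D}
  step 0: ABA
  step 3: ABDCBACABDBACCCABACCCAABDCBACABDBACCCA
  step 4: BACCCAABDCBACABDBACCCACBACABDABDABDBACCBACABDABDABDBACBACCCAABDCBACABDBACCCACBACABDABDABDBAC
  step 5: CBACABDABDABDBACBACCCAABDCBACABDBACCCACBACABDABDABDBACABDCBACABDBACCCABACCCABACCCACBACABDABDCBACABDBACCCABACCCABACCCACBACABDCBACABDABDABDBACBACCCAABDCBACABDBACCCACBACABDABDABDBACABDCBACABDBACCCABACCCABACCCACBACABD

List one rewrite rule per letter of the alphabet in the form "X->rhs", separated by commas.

  step 4 ⇒ step 5: BACCCAABDCBACABDBACCCACBACABDABDABDBACCBACABDABDABDBACBACCCAABDCBACABDBACCCACBACABDABDABDBAC ⇒ C·BAC·ABD·ABD·ABD·BAC·BAC·C·CA·ABD·C·BAC·ABD·BAC·C·CA·C·BAC·ABD·ABD·ABD·BAC·ABD·C·BAC·ABD·BAC·C·CA·BAC·C·CA·BAC·C·CA·C·BAC·ABD·ABD·C·BAC·ABD·BAC·C·CA·BAC·C·CA·BAC·C·CA·C·BAC·ABD·C·BAC·ABD·ABD·ABD·BAC·BAC·C·CA·ABD·C·BAC·ABD·BAC·C·CA·C·BAC·ABD·ABD·ABD·BAC·ABD·C·BAC·ABD·BAC·C·CA·BAC·C·CA·BAC·C·CA·C·BAC·ABD
    A ↦ BAC
    B ↦ C
    C ↦ ABD
    D ↦ CA

A->BAC, B->C, C->ABD, D->CA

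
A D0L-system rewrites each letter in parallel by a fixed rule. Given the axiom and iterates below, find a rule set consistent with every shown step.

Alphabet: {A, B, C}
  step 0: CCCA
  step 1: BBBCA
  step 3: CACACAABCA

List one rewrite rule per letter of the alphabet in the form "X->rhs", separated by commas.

A->CA, B->A, C->B

  step 0 ⇒ step 1: CCCA ⇒ B·B·B·CA
    A ↦ CA
    C ↦ B
    B ↦ A  (constrained at step 1)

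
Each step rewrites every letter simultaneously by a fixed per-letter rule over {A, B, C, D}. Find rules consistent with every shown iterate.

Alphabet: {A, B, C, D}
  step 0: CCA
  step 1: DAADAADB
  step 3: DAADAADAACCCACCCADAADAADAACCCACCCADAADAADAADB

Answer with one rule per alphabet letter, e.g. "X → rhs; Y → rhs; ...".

A->DB, B->A, C->DAA, D->CCC

  step 0 ⇒ step 1: CCA ⇒ DAA·DAA·DB
    A ↦ DB
    C ↦ DAA
    B ↦ A  (constrained at step 1)
    D ↦ CCC  (constrained at step 1)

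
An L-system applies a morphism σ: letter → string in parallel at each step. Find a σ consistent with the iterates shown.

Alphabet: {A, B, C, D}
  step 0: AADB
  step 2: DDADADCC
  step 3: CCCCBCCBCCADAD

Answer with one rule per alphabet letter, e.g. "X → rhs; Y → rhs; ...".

A->B, B->D, C->AD, D->CC

  step 2 ⇒ step 3: DDADADCC ⇒ CC·CC·B·CC·B·CC·AD·AD
    A ↦ B
    C ↦ AD
    D ↦ CC
    B ↦ D  (constrained at step 0)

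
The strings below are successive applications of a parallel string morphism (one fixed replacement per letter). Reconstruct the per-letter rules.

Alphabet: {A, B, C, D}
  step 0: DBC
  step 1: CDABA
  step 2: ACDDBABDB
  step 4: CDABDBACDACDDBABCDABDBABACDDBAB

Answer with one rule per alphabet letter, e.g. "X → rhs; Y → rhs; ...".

A->DB, B->AB, C->A, D->CD

  step 1 ⇒ step 2: CDABA ⇒ A·CD·DB·AB·DB
    A ↦ DB
    B ↦ AB
    C ↦ A
    D ↦ CD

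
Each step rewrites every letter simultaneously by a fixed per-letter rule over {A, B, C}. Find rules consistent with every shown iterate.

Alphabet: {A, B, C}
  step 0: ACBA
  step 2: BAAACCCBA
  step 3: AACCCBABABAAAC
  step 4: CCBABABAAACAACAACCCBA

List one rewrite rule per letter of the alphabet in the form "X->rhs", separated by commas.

A->C, B->AA, C->BA

  step 3 ⇒ step 4: AACCCBABABAAAC ⇒ C·C·BA·BA·BA·AA·C·AA·C·AA·C·C·C·BA
    A ↦ C
    B ↦ AA
    C ↦ BA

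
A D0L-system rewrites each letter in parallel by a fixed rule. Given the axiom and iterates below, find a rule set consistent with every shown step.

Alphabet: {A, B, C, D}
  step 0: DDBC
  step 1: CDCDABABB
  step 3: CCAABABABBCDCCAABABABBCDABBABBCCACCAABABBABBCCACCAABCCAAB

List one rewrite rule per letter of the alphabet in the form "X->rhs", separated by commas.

A->CCA, B->AB, C->ABB, D->CD

  step 0 ⇒ step 1: DDBC ⇒ CD·CD·AB·ABB
    B ↦ AB
    C ↦ ABB
    D ↦ CD
    A ↦ CCA  (constrained at step 1)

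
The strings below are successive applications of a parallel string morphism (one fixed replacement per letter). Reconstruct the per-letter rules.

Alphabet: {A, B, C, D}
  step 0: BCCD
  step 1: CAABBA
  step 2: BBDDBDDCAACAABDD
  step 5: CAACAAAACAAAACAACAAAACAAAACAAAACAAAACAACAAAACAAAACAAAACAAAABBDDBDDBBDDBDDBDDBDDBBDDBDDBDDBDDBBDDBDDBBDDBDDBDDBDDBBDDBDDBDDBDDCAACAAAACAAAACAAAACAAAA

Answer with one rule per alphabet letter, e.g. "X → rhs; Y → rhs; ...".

A->BDD, B->CAA, C->B, D->A

  step 1 ⇒ step 2: CAABBA ⇒ B·BDD·BDD·CAA·CAA·BDD
    A ↦ BDD
    B ↦ CAA
    C ↦ B
  step 0 ⇒ step 1: BCCD ⇒ CAA·B·B·A
    D ↦ A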